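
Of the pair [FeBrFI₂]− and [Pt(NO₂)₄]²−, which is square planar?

For [FeBrFI₂]−: Summing ligand charges against the −1 overall charge gives an oxidation state of +3 for iron. Group 8 minus oxidation state 3 gives a d⁵ configuration. A high-spin d⁵ ion has zero CFSE in either geometry, so four ligands adopt the sterically favoured tetrahedral geometry. → tetrahedral.
For [Pt(NO₂)₄]²−: Each nitro (N-bound nitrite) is −1; balancing the −2 overall charge requires Pt(II). Group 10 minus oxidation state 2 gives a d⁸ configuration. A 5d d⁸ ion has a large crystal-field splitting; square planar leaves the high-energy d_{x²−y²} orbital empty and maximises CFSE. → square planar.

[Pt(NO₂)₄]²−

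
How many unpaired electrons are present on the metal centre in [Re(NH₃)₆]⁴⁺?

Summing ligand charges against the +4 overall charge gives an oxidation state of +4 for rhenium.
Re sits in group 7, so the d-electron count is 7 − 4 = 3.
In an octahedral field the d³ configuration is t₂g³e_g⁰ (only one arrangement possible), giving 3 unpaired electrons.

3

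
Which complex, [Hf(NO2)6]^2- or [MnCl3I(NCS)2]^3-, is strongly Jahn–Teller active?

[Hf(NO2)6]^2-: Each nitro (N-bound nitrite) is −1; balancing the −2 overall charge requires Hf(IV). Hafnium is a group-4 element; Hf(IV) is therefore d⁰. The d⁰ configuration leaves the e_g set evenly filled (or empty) — no strong Jahn–Teller driving force.
[MnCl3I(NCS)2]^3-: Ligand charges: each chloride is −1; each iodide is −1; each isothiocyanate is −1. With an overall charge of −3 the manganese centre must be in the +3 oxidation state. Mn sits in group 7, so the d-electron count is 7 − 3 = 4. Chloride, iodide, and isothiocyanate are weak-field ligands for a first-row metal, so the complex is high-spin. The t₂g³e_g¹ (high-spin) configuration has an unevenly filled e_g set; the Jahn–Teller theorem predicts a tetragonal distortion (typically axial elongation) to lift the degeneracy.

[MnCl3I(NCS)2]^3-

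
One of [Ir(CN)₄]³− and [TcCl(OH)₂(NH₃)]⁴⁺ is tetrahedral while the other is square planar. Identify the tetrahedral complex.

For [Ir(CN)₄]³−: Ligand charges: each cyanide is −1. With an overall charge of −3 the iridium centre must be in the +1 oxidation state. Iridium is a group-9 element; Ir(I) is therefore d⁸. A 5d d⁸ ion has a large crystal-field splitting; square planar leaves the high-energy d_{x²−y²} orbital empty and maximises CFSE. → square planar.
For [TcCl(OH)₂(NH₃)]⁴⁺: Ligand charges: each chloride is −1; each hydroxide is −1; ammonia is neutral. With an overall charge of +4 the technetium centre must be in the +7 oxidation state. Tc sits in group 7, so the d-electron count is 7 − 7 = 0. A d⁰ ion has no crystal-field stabilisation preference between square planar and tetrahedral, so four ligands adopt the sterically favoured tetrahedral geometry. → tetrahedral.

[TcCl(OH)₂(NH₃)]⁴⁺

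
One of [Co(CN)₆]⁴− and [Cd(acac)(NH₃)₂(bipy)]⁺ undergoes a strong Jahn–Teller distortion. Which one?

[Co(CN)₆]⁴−

[Co(CN)₆]⁴−: Summing ligand charges against the −4 overall charge gives an oxidation state of +2 for cobalt. Cobalt is a group-9 element; Co(II) is therefore d⁷. Cyanide is a strong-field ligand (high in the spectrochemical series) for a first-row metal, so the complex is low-spin. The t₂g⁶e_g¹ (low-spin) configuration has an unevenly filled e_g set; the Jahn–Teller theorem predicts a tetragonal distortion (typically axial elongation) to lift the degeneracy.
[Cd(acac)(NH₃)₂(bipy)]⁺: Each acetylacetonate is −1; ammonia is neutral; 2,2′-bipyridine is neutral; balancing the +1 overall charge requires Cd(II). Cadmium is a group-12 element; Cd(II) is therefore d¹⁰. The d¹⁰ configuration leaves the e_g set evenly filled (or empty) — no strong Jahn–Teller driving force.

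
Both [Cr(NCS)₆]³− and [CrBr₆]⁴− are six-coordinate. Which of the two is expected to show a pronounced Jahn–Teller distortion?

[Cr(NCS)₆]³−: Summing ligand charges against the −3 overall charge gives an oxidation state of +3 for chromium. Cr sits in group 6, so the d-electron count is 6 − 3 = 3. The d³ configuration leaves the e_g set evenly filled (or empty) — no strong Jahn–Teller driving force.
[CrBr₆]⁴−: Summing ligand charges against the −4 overall charge gives an oxidation state of +2 for chromium. Group 6 minus oxidation state 2 gives a d⁴ configuration. Bromide is a weak-field ligand for a first-row metal, so the complex is high-spin. The t₂g³e_g¹ (high-spin) configuration has an unevenly filled e_g set; the Jahn–Teller theorem predicts a tetragonal distortion (typically axial elongation) to lift the degeneracy.

[CrBr₆]⁴−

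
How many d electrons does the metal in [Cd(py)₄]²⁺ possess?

d10

Summing ligand charges against the +2 overall charge gives an oxidation state of +2 for cadmium.
Cadmium is a group-12 element; Cd(II) is therefore d¹⁰.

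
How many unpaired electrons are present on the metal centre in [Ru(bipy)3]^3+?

Summing ligand charges against the +3 overall charge gives an oxidation state of +3 for ruthenium.
Ru sits in group 8, so the d-electron count is 8 − 3 = 5.
Counting donor atoms: 3×2,2′-bipyridine (bidentate) → 6 donors. Coordination number = 6.
The spin state decides the count: a 4d ion has a large Δₒ and is invariably low-spin.
An octahedral low-spin d⁵ ion is t₂g⁵e_g⁰, giving 1 unpaired electron.

1 unpaired electron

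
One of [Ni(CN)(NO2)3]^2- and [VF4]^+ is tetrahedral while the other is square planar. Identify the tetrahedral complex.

[VF4]^+

For [Ni(CN)(NO2)3]^2-: Summing ligand charges against the −2 overall charge gives an oxidation state of +2 for nickel. Nickel is a group-10 element; Ni(II) is therefore d⁸. Cyanide and nitro (N-bound nitrite) are strong-field ligands (high in the spectrochemical series). A 3d d⁸ ion with strong-field ligands gains enough CFSE to favour square planar over tetrahedral. → square planar.
For [VF4]^+: Summing ligand charges against the +1 overall charge gives an oxidation state of +5 for vanadium. Vanadium is a group-5 element; V(V) is therefore d⁰. A d⁰ ion has no crystal-field stabilisation preference between square planar and tetrahedral, so four ligands adopt the sterically favoured tetrahedral geometry. → tetrahedral.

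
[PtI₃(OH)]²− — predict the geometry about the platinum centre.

square planar

Ligand charges: each iodide is −1; each hydroxide is −1. With an overall charge of −2 the platinum centre must be in the +2 oxidation state.
Platinum is a group-10 element; Pt(II) is therefore d⁸.
Coordination number: 4.
A 5d d⁸ ion has a large crystal-field splitting; square planar leaves the high-energy d_{x²−y²} orbital empty and maximises CFSE.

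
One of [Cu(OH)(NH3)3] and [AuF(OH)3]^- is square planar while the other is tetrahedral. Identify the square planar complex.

For [Cu(OH)(NH3)3]: Each hydroxide is −1; ammonia is neutral; balancing the 0 overall charge requires Cu(I). Group 11 minus oxidation state 1 gives a d¹⁰ configuration. A d¹⁰ ion has no crystal-field stabilisation preference between square planar and tetrahedral, so four ligands adopt the sterically favoured tetrahedral geometry. → tetrahedral.
For [AuF(OH)3]^-: Summing ligand charges against the −1 overall charge gives an oxidation state of +3 for gold. Au sits in group 11, so the d-electron count is 11 − 3 = 8. A 5d d⁸ ion has a large crystal-field splitting; square planar leaves the high-energy d_{x²−y²} orbital empty and maximises CFSE. → square planar.

[AuF(OH)3]^-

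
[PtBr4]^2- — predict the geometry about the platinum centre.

square planar

Ligand charges: each bromide is −1. With an overall charge of −2 the platinum centre must be in the +2 oxidation state.
Pt sits in group 10, so the d-electron count is 10 − 2 = 8.
With 4 monodentate ligands the coordination number is 4.
A 5d d⁸ ion has a large crystal-field splitting; square planar leaves the high-energy d_{x²−y²} orbital empty and maximises CFSE.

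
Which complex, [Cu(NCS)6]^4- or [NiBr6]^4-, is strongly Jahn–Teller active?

[Cu(NCS)6]^4-: Ligand charges: each isothiocyanate is −1. With an overall charge of −4 the copper centre must be in the +2 oxidation state. Group 11 minus oxidation state 2 gives a d⁹ configuration. The t₂g⁶e_g³ configuration has an unevenly filled e_g set; the Jahn–Teller theorem predicts a tetragonal distortion (typically axial elongation) to lift the degeneracy.
[NiBr6]^4-: Summing ligand charges against the −4 overall charge gives an oxidation state of +2 for nickel. Group 10 minus oxidation state 2 gives a d⁸ configuration. The d⁸ configuration leaves the e_g set evenly filled (or empty) — no strong Jahn–Teller driving force.

[Cu(NCS)6]^4-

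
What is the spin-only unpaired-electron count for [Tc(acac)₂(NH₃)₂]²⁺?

3 unpaired electrons

Each acetylacetonate is −1; ammonia is neutral; balancing the +2 overall charge requires Tc(IV).
Tc sits in group 7, so the d-electron count is 7 − 4 = 3.
Counting donor atoms: 2×acetylacetonate (bidentate) → 4 donors; 2×ammonia (monodentate) → 2 donors. Coordination number = 6.
In an octahedral field the d³ configuration is t₂g³e_g⁰ (only one arrangement possible), giving 3 unpaired electrons.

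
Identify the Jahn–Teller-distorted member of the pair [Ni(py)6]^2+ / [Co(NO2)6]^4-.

[Ni(py)6]^2+: Pyridine is neutral; balancing the +2 overall charge requires Ni(II). Nickel is a group-10 element; Ni(II) is therefore d⁸. The d⁸ configuration leaves the e_g set evenly filled (or empty) — no strong Jahn–Teller driving force.
[Co(NO2)6]^4-: Summing ligand charges against the −4 overall charge gives an oxidation state of +2 for cobalt. Cobalt is a group-9 element; Co(II) is therefore d⁷. Nitro (N-bound nitrite) is a strong-field ligand (high in the spectrochemical series) for a first-row metal, so the complex is low-spin. The t₂g⁶e_g¹ (low-spin) configuration has an unevenly filled e_g set; the Jahn–Teller theorem predicts a tetragonal distortion (typically axial elongation) to lift the degeneracy.

[Co(NO2)6]^4-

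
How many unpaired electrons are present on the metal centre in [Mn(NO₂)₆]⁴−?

Summing ligand charges against the −4 overall charge gives an oxidation state of +2 for manganese.
Group 7 minus oxidation state 2 gives a d⁵ configuration.
The spin state decides the count: Nitro (N-bound nitrite) is a strong-field ligand (high in the spectrochemical series) for a first-row metal, so the complex is low-spin.
An octahedral low-spin d⁵ ion is t₂g⁵e_g⁰, giving 1 unpaired electron.

1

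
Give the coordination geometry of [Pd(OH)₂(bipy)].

Each hydroxide is −1; 2,2′-bipyridine is neutral; balancing the 0 overall charge requires Pd(II).
Palladium is a group-10 element; Pd(II) is therefore d⁸.
Counting donor atoms: 2×hydroxide (monodentate) → 2 donors; 1×2,2′-bipyridine (bidentate) → 2 donors. Coordination number = 4.
A 4d d⁸ ion has a large crystal-field splitting; square planar leaves the high-energy d_{x²−y²} orbital empty and maximises CFSE.

square planar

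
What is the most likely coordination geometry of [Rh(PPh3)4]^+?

square planar

Ligand charges: triphenylphosphine is neutral. With an overall charge of +1 the rhodium centre must be in the +1 oxidation state.
Rhodium is a group-9 element; Rh(I) is therefore d⁸.
Coordination number: 4.
A 4d d⁸ ion has a large crystal-field splitting; square planar leaves the high-energy d_{x²−y²} orbital empty and maximises CFSE.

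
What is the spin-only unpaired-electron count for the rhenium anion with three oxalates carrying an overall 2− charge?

3 unpaired electrons

Ligand charges: each oxalate is −2. With an overall charge of −2 the rhenium centre must be in the +4 oxidation state.
Group 7 minus oxidation state 4 gives a d³ configuration.
Counting donor atoms: 3×oxalate (bidentate) → 6 donors. Coordination number = 6.
In an octahedral field the d³ configuration is t₂g³e_g⁰ (only one arrangement possible), giving 3 unpaired electrons.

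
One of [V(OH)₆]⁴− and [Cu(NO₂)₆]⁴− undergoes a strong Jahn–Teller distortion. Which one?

[Cu(NO₂)₆]⁴−

[V(OH)₆]⁴−: Each hydroxide is −1; balancing the −4 overall charge requires V(II). Group 5 minus oxidation state 2 gives a d³ configuration. The d³ configuration leaves the e_g set evenly filled (or empty) — no strong Jahn–Teller driving force.
[Cu(NO₂)₆]⁴−: Ligand charges: each nitro (N-bound nitrite) is −1. With an overall charge of −4 the copper centre must be in the +2 oxidation state. Group 11 minus oxidation state 2 gives a d⁹ configuration. The t₂g⁶e_g³ configuration has an unevenly filled e_g set; the Jahn–Teller theorem predicts a tetragonal distortion (typically axial elongation) to lift the degeneracy.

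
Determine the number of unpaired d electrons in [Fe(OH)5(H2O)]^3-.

Summing ligand charges against the −3 overall charge gives an oxidation state of +2 for iron.
Iron is a group-8 element; Fe(II) is therefore d⁶.
The spin state decides the count: Hydroxide is a weak-field ligand for a first-row metal, so the complex is high-spin.
An octahedral high-spin d⁶ ion is t₂g⁴e_g², giving 4 unpaired electrons.

4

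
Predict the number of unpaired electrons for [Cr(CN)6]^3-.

Ligand charges: each cyanide is −1. With an overall charge of −3 the chromium centre must be in the +3 oxidation state.
Cr sits in group 6, so the d-electron count is 6 − 3 = 3.
In an octahedral field the d³ configuration is t₂g³e_g⁰ (only one arrangement possible), giving 3 unpaired electrons.

3 unpaired electrons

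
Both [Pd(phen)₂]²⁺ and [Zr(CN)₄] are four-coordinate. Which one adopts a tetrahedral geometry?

[Zr(CN)₄]

For [Pd(phen)₂]²⁺: Summing ligand charges against the +2 overall charge gives an oxidation state of +2 for palladium. Pd sits in group 10, so the d-electron count is 10 − 2 = 8. A 4d d⁸ ion has a large crystal-field splitting; square planar leaves the high-energy d_{x²−y²} orbital empty and maximises CFSE. → square planar.
For [Zr(CN)₄]: Ligand charges: each cyanide is −1. With an overall charge of 0 the zirconium centre must be in the +4 oxidation state. Zr sits in group 4, so the d-electron count is 4 − 4 = 0. A d⁰ ion has no crystal-field stabilisation preference between square planar and tetrahedral, so four ligands adopt the sterically favoured tetrahedral geometry. → tetrahedral.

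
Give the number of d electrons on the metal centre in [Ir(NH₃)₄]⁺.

d8

Ligand charges: ammonia is neutral. With an overall charge of +1 the iridium centre must be in the +1 oxidation state.
Ir sits in group 9, so the d-electron count is 9 − 1 = 8.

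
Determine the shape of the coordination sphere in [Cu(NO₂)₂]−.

linear

Each nitro (N-bound nitrite) is −1; balancing the −1 overall charge requires Cu(I).
Group 11 minus oxidation state 1 gives a d¹⁰ configuration.
With 2 monodentate ligands the coordination number is 2.
A d¹⁰ ion with only two ligands adopts a linear arrangement (sp hybridisation; no CFSE preference).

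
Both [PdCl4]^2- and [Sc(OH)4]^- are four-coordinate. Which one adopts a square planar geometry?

[PdCl4]^2-

For [PdCl4]^2-: Each chloride is −1; balancing the −2 overall charge requires Pd(II). Palladium is a group-10 element; Pd(II) is therefore d⁸. A 4d d⁸ ion has a large crystal-field splitting; square planar leaves the high-energy d_{x²−y²} orbital empty and maximises CFSE. → square planar.
For [Sc(OH)4]^-: Ligand charges: each hydroxide is −1. With an overall charge of −1 the scandium centre must be in the +3 oxidation state. Sc sits in group 3, so the d-electron count is 3 − 3 = 0. A d⁰ ion has no crystal-field stabilisation preference between square planar and tetrahedral, so four ligands adopt the sterically favoured tetrahedral geometry. → tetrahedral.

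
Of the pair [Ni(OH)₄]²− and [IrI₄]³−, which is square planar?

For [Ni(OH)₄]²−: Ligand charges: each hydroxide is −1. With an overall charge of −2 the nickel centre must be in the +2 oxidation state. Ni sits in group 10, so the d-electron count is 10 − 2 = 8. Hydroxide is a weak-field ligand. With weak-field ligands the CFSE gain from square planar is small, so a 3d d⁸ ion takes the sterically preferred tetrahedral geometry. → tetrahedral.
For [IrI₄]³−: Each iodide is −1; balancing the −3 overall charge requires Ir(I). Ir sits in group 9, so the d-electron count is 9 − 1 = 8. A 5d d⁸ ion has a large crystal-field splitting; square planar leaves the high-energy d_{x²−y²} orbital empty and maximises CFSE. → square planar.

[IrI₄]³−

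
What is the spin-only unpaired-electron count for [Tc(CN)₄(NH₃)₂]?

3

Ligand charges: each cyanide is −1; ammonia is neutral. With an overall charge of 0 the technetium centre must be in the +4 oxidation state.
Technetium is a group-7 element; Tc(IV) is therefore d³.
In an octahedral field the d³ configuration is t₂g³e_g⁰ (only one arrangement possible), giving 3 unpaired electrons.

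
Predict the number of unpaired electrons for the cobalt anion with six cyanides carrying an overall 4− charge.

Summing ligand charges against the −4 overall charge gives an oxidation state of +2 for cobalt.
Co sits in group 9, so the d-electron count is 9 − 2 = 7.
The spin state decides the count: Cyanide is a strong-field ligand (high in the spectrochemical series) for a first-row metal, so the complex is low-spin.
An octahedral low-spin d⁷ ion is t₂g⁶e_g¹, giving 1 unpaired electron.

1 unpaired electron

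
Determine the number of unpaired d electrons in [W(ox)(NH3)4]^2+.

2

Ligand charges: each oxalate is −2; ammonia is neutral. With an overall charge of +2 the tungsten centre must be in the +4 oxidation state.
Tungsten is a group-6 element; W(IV) is therefore d².
Counting donor atoms: 1×oxalate (bidentate) → 2 donors; 4×ammonia (monodentate) → 4 donors. Coordination number = 6.
In an octahedral field the d² configuration is t₂g²e_g⁰ (only one arrangement possible), giving 2 unpaired electrons.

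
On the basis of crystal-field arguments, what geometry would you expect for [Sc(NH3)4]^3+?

Ligand charges: ammonia is neutral. With an overall charge of +3 the scandium centre must be in the +3 oxidation state.
Scandium is a group-3 element; Sc(III) is therefore d⁰.
With 4 monodentate ligands the coordination number is 4.
A d⁰ ion has no crystal-field stabilisation preference between square planar and tetrahedral, so four ligands adopt the sterically favoured tetrahedral geometry.

tetrahedral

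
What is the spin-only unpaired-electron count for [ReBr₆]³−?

2 unpaired electrons

Summing ligand charges against the −3 overall charge gives an oxidation state of +3 for rhenium.
Rhenium is a group-7 element; Re(III) is therefore d⁴.
The spin state decides the count: a 5d ion has a large Δₒ and is invariably low-spin.
An octahedral low-spin d⁴ ion is t₂g⁴e_g⁰, giving 2 unpaired electrons.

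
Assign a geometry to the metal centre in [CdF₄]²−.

Each fluoride is −1; balancing the −2 overall charge requires Cd(II).
Group 12 minus oxidation state 2 gives a d¹⁰ configuration.
Coordination number: 4.
A d¹⁰ ion has no crystal-field stabilisation preference between square planar and tetrahedral, so four ligands adopt the sterically favoured tetrahedral geometry.

tetrahedral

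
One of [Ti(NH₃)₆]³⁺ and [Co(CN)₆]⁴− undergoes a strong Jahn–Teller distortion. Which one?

[Co(CN)₆]⁴−

[Ti(NH₃)₆]³⁺: Summing ligand charges against the +3 overall charge gives an oxidation state of +3 for titanium. Group 4 minus oxidation state 3 gives a d¹ configuration. The d¹ configuration leaves the e_g set evenly filled (or empty) — no strong Jahn–Teller driving force.
[Co(CN)₆]⁴−: Ligand charges: each cyanide is −1. With an overall charge of −4 the cobalt centre must be in the +2 oxidation state. Co sits in group 9, so the d-electron count is 9 − 2 = 7. Cyanide is a strong-field ligand (high in the spectrochemical series) for a first-row metal, so the complex is low-spin. The t₂g⁶e_g¹ (low-spin) configuration has an unevenly filled e_g set; the Jahn–Teller theorem predicts a tetragonal distortion (typically axial elongation) to lift the degeneracy.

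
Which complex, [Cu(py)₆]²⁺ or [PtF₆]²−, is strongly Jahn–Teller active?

[Cu(py)₆]²⁺: Summing ligand charges against the +2 overall charge gives an oxidation state of +2 for copper. Group 11 minus oxidation state 2 gives a d⁹ configuration. The t₂g⁶e_g³ configuration has an unevenly filled e_g set; the Jahn–Teller theorem predicts a tetragonal distortion (typically axial elongation) to lift the degeneracy.
[PtF₆]²−: Each fluoride is −1; balancing the −2 overall charge requires Pt(IV). Group 10 minus oxidation state 4 gives a d⁶ configuration. A 5d ion has a large Δₒ and is invariably low-spin. The d⁶ configuration leaves the e_g set evenly filled (or empty) — no strong Jahn–Teller driving force.

[Cu(py)₆]²⁺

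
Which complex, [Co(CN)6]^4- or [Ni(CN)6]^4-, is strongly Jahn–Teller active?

[Co(CN)6]^4-

[Co(CN)6]^4-: Summing ligand charges against the −4 overall charge gives an oxidation state of +2 for cobalt. Group 9 minus oxidation state 2 gives a d⁷ configuration. Cyanide is a strong-field ligand (high in the spectrochemical series) for a first-row metal, so the complex is low-spin. The t₂g⁶e_g¹ (low-spin) configuration has an unevenly filled e_g set; the Jahn–Teller theorem predicts a tetragonal distortion (typically axial elongation) to lift the degeneracy.
[Ni(CN)6]^4-: Each cyanide is −1; balancing the −4 overall charge requires Ni(II). Ni sits in group 10, so the d-electron count is 10 − 2 = 8. The d⁸ configuration leaves the e_g set evenly filled (or empty) — no strong Jahn–Teller driving force.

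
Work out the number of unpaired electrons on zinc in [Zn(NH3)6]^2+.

0

Summing ligand charges against the +2 overall charge gives an oxidation state of +2 for zinc.
Zinc is a group-12 element; Zn(II) is therefore d¹⁰.
In an octahedral field the d¹⁰ configuration is t₂g⁶e_g⁴, giving 0 unpaired electrons.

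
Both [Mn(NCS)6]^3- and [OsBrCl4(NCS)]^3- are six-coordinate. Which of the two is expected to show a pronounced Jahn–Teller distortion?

[Mn(NCS)6]^3-

[Mn(NCS)6]^3-: Summing ligand charges against the −3 overall charge gives an oxidation state of +3 for manganese. Manganese is a group-7 element; Mn(III) is therefore d⁴. Isothiocyanate is a weak-field ligand for a first-row metal, so the complex is high-spin. The t₂g³e_g¹ (high-spin) configuration has an unevenly filled e_g set; the Jahn–Teller theorem predicts a tetragonal distortion (typically axial elongation) to lift the degeneracy.
[OsBrCl4(NCS)]^3-: Each bromide is −1; each chloride is −1; each isothiocyanate is −1; balancing the −3 overall charge requires Os(III). Os sits in group 8, so the d-electron count is 8 − 3 = 5. A 5d ion has a large Δₒ and is invariably low-spin. The d⁵ configuration leaves the e_g set evenly filled (or empty) — no strong Jahn–Teller driving force.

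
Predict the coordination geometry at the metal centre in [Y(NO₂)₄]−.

Ligand charges: each nitro (N-bound nitrite) is −1. With an overall charge of −1 the yttrium centre must be in the +3 oxidation state.
Group 3 minus oxidation state 3 gives a d⁰ configuration.
Coordination number: 4.
A d⁰ ion has no crystal-field stabilisation preference between square planar and tetrahedral, so four ligands adopt the sterically favoured tetrahedral geometry.

tetrahedral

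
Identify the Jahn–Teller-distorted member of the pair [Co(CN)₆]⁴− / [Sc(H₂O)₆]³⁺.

[Co(CN)₆]⁴−

[Co(CN)₆]⁴−: Summing ligand charges against the −4 overall charge gives an oxidation state of +2 for cobalt. Co sits in group 9, so the d-electron count is 9 − 2 = 7. Cyanide is a strong-field ligand (high in the spectrochemical series) for a first-row metal, so the complex is low-spin. The t₂g⁶e_g¹ (low-spin) configuration has an unevenly filled e_g set; the Jahn–Teller theorem predicts a tetragonal distortion (typically axial elongation) to lift the degeneracy.
[Sc(H₂O)₆]³⁺: Ligand charges: water is neutral. With an overall charge of +3 the scandium centre must be in the +3 oxidation state. Sc sits in group 3, so the d-electron count is 3 − 3 = 0. The d⁰ configuration leaves the e_g set evenly filled (or empty) — no strong Jahn–Teller driving force.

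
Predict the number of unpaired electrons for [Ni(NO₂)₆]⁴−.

2

Each nitro (N-bound nitrite) is −1; balancing the −4 overall charge requires Ni(II).
Ni sits in group 10, so the d-electron count is 10 − 2 = 8.
In an octahedral field the d⁸ configuration is t₂g⁶e_g² (only one arrangement possible), giving 2 unpaired electrons.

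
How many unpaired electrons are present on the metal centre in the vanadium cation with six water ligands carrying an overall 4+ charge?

1

Water is neutral; balancing the +4 overall charge requires V(IV).
Group 5 minus oxidation state 4 gives a d¹ configuration.
In an octahedral field the d¹ configuration is t₂g¹e_g⁰ (only one arrangement possible), giving 1 unpaired electron.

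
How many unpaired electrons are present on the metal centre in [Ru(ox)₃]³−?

1

Summing ligand charges against the −3 overall charge gives an oxidation state of +3 for ruthenium.
Group 8 minus oxidation state 3 gives a d⁵ configuration.
Counting donor atoms: 3×oxalate (bidentate) → 6 donors. Coordination number = 6.
The spin state decides the count: a 4d ion has a large Δₒ and is invariably low-spin.
An octahedral low-spin d⁵ ion is t₂g⁵e_g⁰, giving 1 unpaired electron.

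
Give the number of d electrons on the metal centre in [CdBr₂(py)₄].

Summing ligand charges against the 0 overall charge gives an oxidation state of +2 for cadmium.
Cadmium is a group-12 element; Cd(II) is therefore d¹⁰.

d10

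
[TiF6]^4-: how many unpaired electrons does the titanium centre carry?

Ligand charges: each fluoride is −1. With an overall charge of −4 the titanium centre must be in the +2 oxidation state.
Group 4 minus oxidation state 2 gives a d² configuration.
In an octahedral field the d² configuration is t₂g²e_g⁰ (only one arrangement possible), giving 2 unpaired electrons.

2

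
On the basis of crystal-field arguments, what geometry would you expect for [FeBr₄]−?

Each bromide is −1; balancing the −1 overall charge requires Fe(III).
Group 8 minus oxidation state 3 gives a d⁵ configuration.
With 4 monodentate ligands the coordination number is 4.
Bromide is a weak-field ligand.
A high-spin d⁵ ion has zero CFSE in either geometry, so four ligands adopt the sterically favoured tetrahedral geometry.

tetrahedral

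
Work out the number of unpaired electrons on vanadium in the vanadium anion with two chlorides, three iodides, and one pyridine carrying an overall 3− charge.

Summing ligand charges against the −3 overall charge gives an oxidation state of +2 for vanadium.
Vanadium is a group-5 element; V(II) is therefore d³.
In an octahedral field the d³ configuration is t₂g³e_g⁰ (only one arrangement possible), giving 3 unpaired electrons.

3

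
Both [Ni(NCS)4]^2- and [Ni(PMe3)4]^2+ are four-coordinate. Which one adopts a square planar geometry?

[Ni(PMe3)4]^2+

For [Ni(NCS)4]^2-: Summing ligand charges against the −2 overall charge gives an oxidation state of +2 for nickel. Nickel is a group-10 element; Ni(II) is therefore d⁸. Isothiocyanate is a weak-field ligand. With weak-field ligands the CFSE gain from square planar is small, so a 3d d⁸ ion takes the sterically preferred tetrahedral geometry. → tetrahedral.
For [Ni(PMe3)4]^2+: Trimethylphosphine is neutral; balancing the +2 overall charge requires Ni(II). Nickel is a group-10 element; Ni(II) is therefore d⁸. Trimethylphosphine is a strong-field ligand (high in the spectrochemical series). A 3d d⁸ ion with strong-field ligands gains enough CFSE to favour square planar over tetrahedral. → square planar.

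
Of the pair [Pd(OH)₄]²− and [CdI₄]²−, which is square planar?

For [Pd(OH)₄]²−: Summing ligand charges against the −2 overall charge gives an oxidation state of +2 for palladium. Pd sits in group 10, so the d-electron count is 10 − 2 = 8. A 4d d⁸ ion has a large crystal-field splitting; square planar leaves the high-energy d_{x²−y²} orbital empty and maximises CFSE. → square planar.
For [CdI₄]²−: Each iodide is −1; balancing the −2 overall charge requires Cd(II). Cd sits in group 12, so the d-electron count is 12 − 2 = 10. A d¹⁰ ion has no crystal-field stabilisation preference between square planar and tetrahedral, so four ligands adopt the sterically favoured tetrahedral geometry. → tetrahedral.

[Pd(OH)₄]²−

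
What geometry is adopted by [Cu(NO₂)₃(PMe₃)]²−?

tetrahedral

Each nitro (N-bound nitrite) is −1; trimethylphosphine is neutral; balancing the −2 overall charge requires Cu(I).
Copper is a group-11 element; Cu(I) is therefore d¹⁰.
With 4 monodentate ligands the coordination number is 4.
A d¹⁰ ion has no crystal-field stabilisation preference between square planar and tetrahedral, so four ligands adopt the sterically favoured tetrahedral geometry.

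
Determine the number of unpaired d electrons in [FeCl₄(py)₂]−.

Summing ligand charges against the −1 overall charge gives an oxidation state of +3 for iron.
Fe sits in group 8, so the d-electron count is 8 − 3 = 5.
The spin state decides the count: Chloride is a weak-field ligand for a first-row metal, so the complex is high-spin.
An octahedral high-spin d⁵ ion is t₂g³e_g², giving 5 unpaired electrons.

5 unpaired electrons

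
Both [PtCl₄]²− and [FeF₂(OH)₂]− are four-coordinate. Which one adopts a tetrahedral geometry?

[FeF₂(OH)₂]−

For [PtCl₄]²−: Summing ligand charges against the −2 overall charge gives an oxidation state of +2 for platinum. Platinum is a group-10 element; Pt(II) is therefore d⁸. A 5d d⁸ ion has a large crystal-field splitting; square planar leaves the high-energy d_{x²−y²} orbital empty and maximises CFSE. → square planar.
For [FeF₂(OH)₂]−: Summing ligand charges against the −1 overall charge gives an oxidation state of +3 for iron. Fe sits in group 8, so the d-electron count is 8 − 3 = 5. A high-spin d⁵ ion has zero CFSE in either geometry, so four ligands adopt the sterically favoured tetrahedral geometry. → tetrahedral.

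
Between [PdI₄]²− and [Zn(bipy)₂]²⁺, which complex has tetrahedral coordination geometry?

[Zn(bipy)₂]²⁺

For [PdI₄]²−: Summing ligand charges against the −2 overall charge gives an oxidation state of +2 for palladium. Palladium is a group-10 element; Pd(II) is therefore d⁸. A 4d d⁸ ion has a large crystal-field splitting; square planar leaves the high-energy d_{x²−y²} orbital empty and maximises CFSE. → square planar.
For [Zn(bipy)₂]²⁺: 2,2′-bipyridine is neutral; balancing the +2 overall charge requires Zn(II). Zn sits in group 12, so the d-electron count is 12 − 2 = 10. A d¹⁰ ion has no crystal-field stabilisation preference between square planar and tetrahedral, so four ligands adopt the sterically favoured tetrahedral geometry. → tetrahedral.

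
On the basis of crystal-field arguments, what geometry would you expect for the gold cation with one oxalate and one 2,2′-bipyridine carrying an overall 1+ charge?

Summing ligand charges against the +1 overall charge gives an oxidation state of +3 for gold.
Au sits in group 11, so the d-electron count is 11 − 3 = 8.
Counting donor atoms: 1×oxalate (bidentate) → 2 donors; 1×2,2′-bipyridine (bidentate) → 2 donors. Coordination number = 4.
A 5d d⁸ ion has a large crystal-field splitting; square planar leaves the high-energy d_{x²−y²} orbital empty and maximises CFSE.

square planar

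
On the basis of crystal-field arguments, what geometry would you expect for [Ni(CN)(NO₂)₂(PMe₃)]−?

square planar

Each cyanide is −1; each nitro (N-bound nitrite) is −1; trimethylphosphine is neutral; balancing the −1 overall charge requires Ni(II).
Group 10 minus oxidation state 2 gives a d⁸ configuration.
With 4 monodentate ligands the coordination number is 4.
Cyanide, nitro (N-bound nitrite), and trimethylphosphine are strong-field ligands (high in the spectrochemical series).
A 3d d⁸ ion with strong-field ligands gains enough CFSE to favour square planar over tetrahedral.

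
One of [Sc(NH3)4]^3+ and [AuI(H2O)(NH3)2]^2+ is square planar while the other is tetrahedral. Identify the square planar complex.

For [Sc(NH3)4]^3+: Ligand charges: ammonia is neutral. With an overall charge of +3 the scandium centre must be in the +3 oxidation state. Group 3 minus oxidation state 3 gives a d⁰ configuration. A d⁰ ion has no crystal-field stabilisation preference between square planar and tetrahedral, so four ligands adopt the sterically favoured tetrahedral geometry. → tetrahedral.
For [AuI(H2O)(NH3)2]^2+: Each iodide is −1; water is neutral; ammonia is neutral; balancing the +2 overall charge requires Au(III). Au sits in group 11, so the d-electron count is 11 − 3 = 8. A 5d d⁸ ion has a large crystal-field splitting; square planar leaves the high-energy d_{x²−y²} orbital empty and maximises CFSE. → square planar.

[AuI(H2O)(NH3)2]^2+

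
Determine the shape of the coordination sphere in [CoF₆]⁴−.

octahedral

Each fluoride is −1; balancing the −4 overall charge requires Co(II).
Cobalt is a group-9 element; Co(II) is therefore d⁷.
Coordination number: 6.
Six donors around a single metal centre give an octahedral coordination sphere.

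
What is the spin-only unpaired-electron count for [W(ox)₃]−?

1 unpaired electron

Each oxalate is −2; balancing the −1 overall charge requires W(V).
Tungsten is a group-6 element; W(V) is therefore d¹.
Counting donor atoms: 3×oxalate (bidentate) → 6 donors. Coordination number = 6.
In an octahedral field the d¹ configuration is t₂g¹e_g⁰ (only one arrangement possible), giving 1 unpaired electron.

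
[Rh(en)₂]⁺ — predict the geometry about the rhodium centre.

square planar

Ethylenediamine is neutral; balancing the +1 overall charge requires Rh(I).
Rh sits in group 9, so the d-electron count is 9 − 1 = 8.
Counting donor atoms: 2×ethylenediamine (bidentate) → 4 donors. Coordination number = 4.
A 4d d⁸ ion has a large crystal-field splitting; square planar leaves the high-energy d_{x²−y²} orbital empty and maximises CFSE.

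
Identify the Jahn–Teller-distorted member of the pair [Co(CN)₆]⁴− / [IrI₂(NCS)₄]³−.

[Co(CN)₆]⁴−: Summing ligand charges against the −4 overall charge gives an oxidation state of +2 for cobalt. Co sits in group 9, so the d-electron count is 9 − 2 = 7. Cyanide is a strong-field ligand (high in the spectrochemical series) for a first-row metal, so the complex is low-spin. The t₂g⁶e_g¹ (low-spin) configuration has an unevenly filled e_g set; the Jahn–Teller theorem predicts a tetragonal distortion (typically axial elongation) to lift the degeneracy.
[IrI₂(NCS)₄]³−: Ligand charges: each iodide is −1; each isothiocyanate is −1. With an overall charge of −3 the iridium centre must be in the +3 oxidation state. Ir sits in group 9, so the d-electron count is 9 − 3 = 6. A 5d ion has a large Δₒ and is invariably low-spin. The d⁶ configuration leaves the e_g set evenly filled (or empty) — no strong Jahn–Teller driving force.

[Co(CN)₆]⁴−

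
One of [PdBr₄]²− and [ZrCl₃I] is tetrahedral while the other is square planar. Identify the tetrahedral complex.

[ZrCl₃I]

For [PdBr₄]²−: Ligand charges: each bromide is −1. With an overall charge of −2 the palladium centre must be in the +2 oxidation state. Pd sits in group 10, so the d-electron count is 10 − 2 = 8. A 4d d⁸ ion has a large crystal-field splitting; square planar leaves the high-energy d_{x²−y²} orbital empty and maximises CFSE. → square planar.
For [ZrCl₃I]: Each chloride is −1; each iodide is −1; balancing the 0 overall charge requires Zr(IV). Zr sits in group 4, so the d-electron count is 4 − 4 = 0. A d⁰ ion has no crystal-field stabilisation preference between square planar and tetrahedral, so four ligands adopt the sterically favoured tetrahedral geometry. → tetrahedral.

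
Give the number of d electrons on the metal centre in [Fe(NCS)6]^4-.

Ligand charges: each isothiocyanate is −1. With an overall charge of −4 the iron centre must be in the +2 oxidation state.
Fe sits in group 8, so the d-electron count is 8 − 2 = 6.

d6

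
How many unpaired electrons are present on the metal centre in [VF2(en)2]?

3

Summing ligand charges against the 0 overall charge gives an oxidation state of +2 for vanadium.
Group 5 minus oxidation state 2 gives a d³ configuration.
Counting donor atoms: 2×fluoride (monodentate) → 2 donors; 2×ethylenediamine (bidentate) → 4 donors. Coordination number = 6.
In an octahedral field the d³ configuration is t₂g³e_g⁰ (only one arrangement possible), giving 3 unpaired electrons.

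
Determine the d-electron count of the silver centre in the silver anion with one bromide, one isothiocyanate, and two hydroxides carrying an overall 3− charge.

d¹⁰

Summing ligand charges against the −3 overall charge gives an oxidation state of +1 for silver.
Group 11 minus oxidation state 1 gives a d¹⁰ configuration.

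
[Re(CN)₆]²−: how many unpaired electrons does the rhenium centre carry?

Ligand charges: each cyanide is −1. With an overall charge of −2 the rhenium centre must be in the +4 oxidation state.
Group 7 minus oxidation state 4 gives a d³ configuration.
In an octahedral field the d³ configuration is t₂g³e_g⁰ (only one arrangement possible), giving 3 unpaired electrons.

3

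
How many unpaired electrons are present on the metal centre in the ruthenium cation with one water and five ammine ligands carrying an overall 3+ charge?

1

Ligand charges: water is neutral; ammonia is neutral. With an overall charge of +3 the ruthenium centre must be in the +3 oxidation state.
Group 8 minus oxidation state 3 gives a d⁵ configuration.
The spin state decides the count: a 4d ion has a large Δₒ and is invariably low-spin.
An octahedral low-spin d⁵ ion is t₂g⁵e_g⁰, giving 1 unpaired electron.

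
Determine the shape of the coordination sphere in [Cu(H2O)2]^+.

linear

Summing ligand charges against the +1 overall charge gives an oxidation state of +1 for copper.
Group 11 minus oxidation state 1 gives a d¹⁰ configuration.
With 2 monodentate ligands the coordination number is 2.
A d¹⁰ ion with only two ligands adopts a linear arrangement (sp hybridisation; no CFSE preference).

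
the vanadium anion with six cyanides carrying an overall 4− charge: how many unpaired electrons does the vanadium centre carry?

Each cyanide is −1; balancing the −4 overall charge requires V(II).
Group 5 minus oxidation state 2 gives a d³ configuration.
In an octahedral field the d³ configuration is t₂g³e_g⁰ (only one arrangement possible), giving 3 unpaired electrons.

3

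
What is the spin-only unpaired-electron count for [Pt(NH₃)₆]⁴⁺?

Ligand charges: ammonia is neutral. With an overall charge of +4 the platinum centre must be in the +4 oxidation state.
Group 10 minus oxidation state 4 gives a d⁶ configuration.
The spin state decides the count: a 5d ion has a large Δₒ and is invariably low-spin.
An octahedral low-spin d⁶ ion is t₂g⁶e_g⁰, giving 0 unpaired electrons.

0 unpaired electrons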